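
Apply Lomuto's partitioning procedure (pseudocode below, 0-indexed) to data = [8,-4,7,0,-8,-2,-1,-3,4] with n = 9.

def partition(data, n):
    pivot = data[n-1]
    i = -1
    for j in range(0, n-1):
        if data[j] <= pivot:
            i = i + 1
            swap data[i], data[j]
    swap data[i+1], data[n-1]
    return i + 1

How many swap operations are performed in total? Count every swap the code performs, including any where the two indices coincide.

pivot = data[8] = 4; i = -1
j=0: data[0]=8 > 4 → no swap
j=1: data[1]=-4 ≤ 4 → i=0, swap data[0],data[1] → [-4,8,7,0,-8,-2,-1,-3,4]
j=2: data[2]=7 > 4 → no swap
j=3: data[3]=0 ≤ 4 → i=1, swap data[1],data[3] → [-4,0,7,8,-8,-2,-1,-3,4]
j=4: data[4]=-8 ≤ 4 → i=2, swap data[2],data[4] → [-4,0,-8,8,7,-2,-1,-3,4]
j=5: data[5]=-2 ≤ 4 → i=3, swap data[3],data[5] → [-4,0,-8,-2,7,8,-1,-3,4]
j=6: data[6]=-1 ≤ 4 → i=4, swap data[4],data[6] → [-4,0,-8,-2,-1,8,7,-3,4]
j=7: data[7]=-3 ≤ 4 → i=5, swap data[5],data[7] → [-4,0,-8,-2,-1,-3,7,8,4]
final swap data[6],data[8] → [-4,0,-8,-2,-1,-3,4,8,7]; return 6

7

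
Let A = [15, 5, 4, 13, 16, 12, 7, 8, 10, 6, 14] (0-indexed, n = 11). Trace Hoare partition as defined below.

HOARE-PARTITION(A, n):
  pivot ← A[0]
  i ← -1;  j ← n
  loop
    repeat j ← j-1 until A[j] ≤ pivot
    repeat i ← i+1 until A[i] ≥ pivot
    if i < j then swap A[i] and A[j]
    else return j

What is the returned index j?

pivot = A[0] = 15; i = -1, j = 11
j→10 (A[10]=14≤15), i→0 (A[0]=15≥15); i<j, swap → [14, 5, 4, 13, 16, 12, 7, 8, 10, 6, 15]
j→9 (A[9]=6≤15), i→4 (A[4]=16≥15); i<j, swap → [14, 5, 4, 13, 6, 12, 7, 8, 10, 16, 15]
j→8, i→9; i≥j, return j=8. A = [14, 5, 4, 13, 6, 12, 7, 8, 10, 16, 15]

8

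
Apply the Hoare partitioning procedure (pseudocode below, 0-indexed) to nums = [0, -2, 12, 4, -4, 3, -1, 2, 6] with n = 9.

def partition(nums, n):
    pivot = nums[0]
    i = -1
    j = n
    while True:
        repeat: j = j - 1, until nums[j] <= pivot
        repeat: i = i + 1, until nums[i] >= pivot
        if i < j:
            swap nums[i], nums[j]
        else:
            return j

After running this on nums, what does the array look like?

[-1, -2, -4, 4, 12, 3, 0, 2, 6]

pivot = nums[0] = 0; i = -1, j = 9
j→6 (nums[6]=-1≤0), i→0 (nums[0]=0≥0); i<j, swap → [-1, -2, 12, 4, -4, 3, 0, 2, 6]
j→4 (nums[4]=-4≤0), i→2 (nums[2]=12≥0); i<j, swap → [-1, -2, -4, 4, 12, 3, 0, 2, 6]
j→2, i→3; i≥j, return j=2. nums = [-1, -2, -4, 4, 12, 3, 0, 2, 6]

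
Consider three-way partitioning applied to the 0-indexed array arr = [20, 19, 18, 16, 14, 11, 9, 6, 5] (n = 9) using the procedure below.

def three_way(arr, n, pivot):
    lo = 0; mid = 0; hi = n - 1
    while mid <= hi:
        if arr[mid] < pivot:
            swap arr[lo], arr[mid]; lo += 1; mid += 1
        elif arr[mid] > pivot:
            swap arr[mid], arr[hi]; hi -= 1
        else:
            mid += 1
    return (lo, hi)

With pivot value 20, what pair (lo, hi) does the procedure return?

(8, 8)

lo=0 mid=0 hi=8
20=20: mid=1
19<20: swap(0,1), lo=1 mid=2 ⇒ [19, 20, 18, 16, 14, 11, 9, 6, 5]
18<20: swap(1,2), lo=2 mid=3 ⇒ [19, 18, 20, 16, 14, 11, 9, 6, 5]
16<20: swap(2,3), lo=3 mid=4 ⇒ [19, 18, 16, 20, 14, 11, 9, 6, 5]
14<20: swap(3,4), lo=4 mid=5 ⇒ [19, 18, 16, 14, 20, 11, 9, 6, 5]
11<20: swap(4,5), lo=5 mid=6 ⇒ [19, 18, 16, 14, 11, 20, 9, 6, 5]
9<20: swap(5,6), lo=6 mid=7 ⇒ [19, 18, 16, 14, 11, 9, 20, 6, 5]
6<20: swap(6,7), lo=7 mid=8 ⇒ [19, 18, 16, 14, 11, 9, 6, 20, 5]
5<20: swap(7,8), lo=8 mid=9 ⇒ [19, 18, 16, 14, 11, 9, 6, 5, 20]
done. lo=8 hi=8; arr=[19, 18, 16, 14, 11, 9, 6, 5, 20]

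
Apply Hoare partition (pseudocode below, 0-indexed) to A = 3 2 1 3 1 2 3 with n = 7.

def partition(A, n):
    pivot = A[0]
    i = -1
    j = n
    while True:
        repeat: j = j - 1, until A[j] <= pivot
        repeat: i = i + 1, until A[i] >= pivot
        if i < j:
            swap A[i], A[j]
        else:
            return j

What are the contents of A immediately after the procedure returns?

3 2 1 2 1 3 3

pivot=3
j stops at 6 (3), i stops at 0 (3); swap ⇒ 3 2 1 3 1 2 3
j stops at 5 (2), i stops at 3 (3); swap ⇒ 3 2 1 2 1 3 3
j stops at 4, i stops at 5; i≥j ⇒ return 4. A=3 2 1 2 1 3 3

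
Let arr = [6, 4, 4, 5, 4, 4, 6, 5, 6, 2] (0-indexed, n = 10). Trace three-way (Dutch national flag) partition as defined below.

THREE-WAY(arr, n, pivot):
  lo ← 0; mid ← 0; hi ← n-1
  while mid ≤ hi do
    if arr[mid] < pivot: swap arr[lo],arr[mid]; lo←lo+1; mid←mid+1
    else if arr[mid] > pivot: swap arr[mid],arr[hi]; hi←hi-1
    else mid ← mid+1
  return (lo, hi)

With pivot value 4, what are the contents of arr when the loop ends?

[2, 4, 4, 4, 4, 6, 5, 6, 5, 6]

pivot = 4; lo=0, mid=0, hi=9
arr[mid]=6>4: swap arr[0],arr[9]; hi=8 → [2, 4, 4, 5, 4, 4, 6, 5, 6, 6]
arr[mid]=2<4: swap arr[0],arr[0]; lo=1,mid=1 → [2, 4, 4, 5, 4, 4, 6, 5, 6, 6]
arr[mid]=4=4: mid=2
arr[mid]=4=4: mid=3
arr[mid]=5>4: swap arr[3],arr[8]; hi=7 → [2, 4, 4, 6, 4, 4, 6, 5, 5, 6]
arr[mid]=6>4: swap arr[3],arr[7]; hi=6 → [2, 4, 4, 5, 4, 4, 6, 6, 5, 6]
arr[mid]=5>4: swap arr[3],arr[6]; hi=5 → [2, 4, 4, 6, 4, 4, 5, 6, 5, 6]
arr[mid]=6>4: swap arr[3],arr[5]; hi=4 → [2, 4, 4, 4, 4, 6, 5, 6, 5, 6]
arr[mid]=4=4: mid=4
arr[mid]=4=4: mid=5
end: lo=1, hi=4; arr = [2, 4, 4, 4, 4, 6, 5, 6, 5, 6]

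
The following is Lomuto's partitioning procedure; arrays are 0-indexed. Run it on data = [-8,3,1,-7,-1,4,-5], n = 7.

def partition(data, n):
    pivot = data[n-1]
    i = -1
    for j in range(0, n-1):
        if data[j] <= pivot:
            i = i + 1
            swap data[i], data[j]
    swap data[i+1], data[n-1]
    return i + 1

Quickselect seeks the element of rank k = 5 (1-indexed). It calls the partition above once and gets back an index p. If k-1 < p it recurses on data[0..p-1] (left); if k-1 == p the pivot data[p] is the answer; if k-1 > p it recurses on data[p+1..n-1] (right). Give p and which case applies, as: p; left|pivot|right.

pivot=-5, i=-1
j=0: -8≤-5, i=0, swap(0,0) ⇒ [-8,3,1,-7,-1,4,-5]
j=1: 3>-5, skip
j=2: 1>-5, skip
j=3: -7≤-5, i=1, swap(1,3) ⇒ [-8,-7,1,3,-1,4,-5]
j=4: -1>-5, skip
j=5: 4>-5, skip
swap(2,6) ⇒ [-8,-7,-5,3,-1,4,1]; return 2
p = 2; k-1 = 4 > 2 ⇒ right

2; right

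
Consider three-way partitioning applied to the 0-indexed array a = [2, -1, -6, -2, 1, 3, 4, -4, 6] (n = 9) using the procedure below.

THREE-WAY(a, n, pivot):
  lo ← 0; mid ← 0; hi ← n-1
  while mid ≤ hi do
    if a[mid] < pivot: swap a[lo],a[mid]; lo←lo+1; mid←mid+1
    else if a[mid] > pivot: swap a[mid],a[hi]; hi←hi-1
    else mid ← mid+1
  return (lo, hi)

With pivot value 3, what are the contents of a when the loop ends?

lo=0 mid=0 hi=8
2<3: swap(0,0), lo=1 mid=1 ⇒ [2, -1, -6, -2, 1, 3, 4, -4, 6]
-1<3: swap(1,1), lo=2 mid=2 ⇒ [2, -1, -6, -2, 1, 3, 4, -4, 6]
-6<3: swap(2,2), lo=3 mid=3 ⇒ [2, -1, -6, -2, 1, 3, 4, -4, 6]
-2<3: swap(3,3), lo=4 mid=4 ⇒ [2, -1, -6, -2, 1, 3, 4, -4, 6]
1<3: swap(4,4), lo=5 mid=5 ⇒ [2, -1, -6, -2, 1, 3, 4, -4, 6]
3=3: mid=6
4>3: swap(6,8), hi=7 ⇒ [2, -1, -6, -2, 1, 3, 6, -4, 4]
6>3: swap(6,7), hi=6 ⇒ [2, -1, -6, -2, 1, 3, -4, 6, 4]
-4<3: swap(5,6), lo=6 mid=7 ⇒ [2, -1, -6, -2, 1, -4, 3, 6, 4]
done. lo=6 hi=6; a=[2, -1, -6, -2, 1, -4, 3, 6, 4]

[2, -1, -6, -2, 1, -4, 3, 6, 4]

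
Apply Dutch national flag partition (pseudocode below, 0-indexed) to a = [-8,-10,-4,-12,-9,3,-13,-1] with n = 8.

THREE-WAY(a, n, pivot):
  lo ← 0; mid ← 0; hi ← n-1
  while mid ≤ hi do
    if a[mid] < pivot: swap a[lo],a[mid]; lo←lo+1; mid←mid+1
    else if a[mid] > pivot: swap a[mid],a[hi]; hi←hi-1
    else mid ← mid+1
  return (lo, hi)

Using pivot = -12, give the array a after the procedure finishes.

pivot = -12; lo=0, mid=0, hi=7
a[mid]=-8>-12: swap a[0],a[7]; hi=6 → [-1,-10,-4,-12,-9,3,-13,-8]
a[mid]=-1>-12: swap a[0],a[6]; hi=5 → [-13,-10,-4,-12,-9,3,-1,-8]
a[mid]=-13<-12: swap a[0],a[0]; lo=1,mid=1 → [-13,-10,-4,-12,-9,3,-1,-8]
a[mid]=-10>-12: swap a[1],a[5]; hi=4 → [-13,3,-4,-12,-9,-10,-1,-8]
a[mid]=3>-12: swap a[1],a[4]; hi=3 → [-13,-9,-4,-12,3,-10,-1,-8]
a[mid]=-9>-12: swap a[1],a[3]; hi=2 → [-13,-12,-4,-9,3,-10,-1,-8]
a[mid]=-12=-12: mid=2
a[mid]=-4>-12: swap a[2],a[2]; hi=1 → [-13,-12,-4,-9,3,-10,-1,-8]
end: lo=1, hi=1; a = [-13,-12,-4,-9,3,-10,-1,-8]

[-13,-12,-4,-9,3,-10,-1,-8]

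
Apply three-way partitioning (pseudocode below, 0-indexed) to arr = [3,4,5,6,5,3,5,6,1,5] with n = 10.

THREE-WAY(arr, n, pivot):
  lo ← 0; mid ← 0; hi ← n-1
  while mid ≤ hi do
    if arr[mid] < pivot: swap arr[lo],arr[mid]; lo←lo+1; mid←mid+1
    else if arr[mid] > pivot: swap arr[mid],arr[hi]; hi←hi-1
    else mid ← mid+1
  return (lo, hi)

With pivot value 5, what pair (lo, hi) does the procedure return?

(4, 7)

pivot = 5; lo=0, mid=0, hi=9
arr[mid]=3<5: swap arr[0],arr[0]; lo=1,mid=1 → [3,4,5,6,5,3,5,6,1,5]
arr[mid]=4<5: swap arr[1],arr[1]; lo=2,mid=2 → [3,4,5,6,5,3,5,6,1,5]
arr[mid]=5=5: mid=3
arr[mid]=6>5: swap arr[3],arr[9]; hi=8 → [3,4,5,5,5,3,5,6,1,6]
arr[mid]=5=5: mid=4
arr[mid]=5=5: mid=5
arr[mid]=3<5: swap arr[2],arr[5]; lo=3,mid=6 → [3,4,3,5,5,5,5,6,1,6]
arr[mid]=5=5: mid=7
arr[mid]=6>5: swap arr[7],arr[8]; hi=7 → [3,4,3,5,5,5,5,1,6,6]
arr[mid]=1<5: swap arr[3],arr[7]; lo=4,mid=8 → [3,4,3,1,5,5,5,5,6,6]
end: lo=4, hi=7; arr = [3,4,3,1,5,5,5,5,6,6]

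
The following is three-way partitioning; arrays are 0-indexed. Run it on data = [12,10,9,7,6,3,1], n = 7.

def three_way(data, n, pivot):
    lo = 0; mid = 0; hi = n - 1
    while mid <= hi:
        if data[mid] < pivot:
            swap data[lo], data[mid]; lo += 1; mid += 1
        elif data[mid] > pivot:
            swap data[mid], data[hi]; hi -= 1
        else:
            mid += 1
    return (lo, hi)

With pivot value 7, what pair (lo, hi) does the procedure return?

lo=0 mid=0 hi=6
12>7: swap(0,6), hi=5 ⇒ [1,10,9,7,6,3,12]
1<7: swap(0,0), lo=1 mid=1 ⇒ [1,10,9,7,6,3,12]
10>7: swap(1,5), hi=4 ⇒ [1,3,9,7,6,10,12]
3<7: swap(1,1), lo=2 mid=2 ⇒ [1,3,9,7,6,10,12]
9>7: swap(2,4), hi=3 ⇒ [1,3,6,7,9,10,12]
6<7: swap(2,2), lo=3 mid=3 ⇒ [1,3,6,7,9,10,12]
7=7: mid=4
done. lo=3 hi=3; data=[1,3,6,7,9,10,12]

(3, 3)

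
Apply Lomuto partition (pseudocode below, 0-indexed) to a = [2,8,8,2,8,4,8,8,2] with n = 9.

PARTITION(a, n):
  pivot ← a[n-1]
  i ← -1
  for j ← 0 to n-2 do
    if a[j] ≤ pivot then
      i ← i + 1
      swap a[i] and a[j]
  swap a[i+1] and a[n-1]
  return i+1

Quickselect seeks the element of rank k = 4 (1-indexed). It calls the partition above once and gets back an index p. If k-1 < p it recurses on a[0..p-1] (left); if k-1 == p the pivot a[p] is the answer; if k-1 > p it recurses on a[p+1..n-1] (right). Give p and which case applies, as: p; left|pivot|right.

2; right

pivot=2, i=-1
j=0: 2≤2, i=0, swap(0,0) ⇒ [2,8,8,2,8,4,8,8,2]
j=1: 8>2, skip
j=2: 8>2, skip
j=3: 2≤2, i=1, swap(1,3) ⇒ [2,2,8,8,8,4,8,8,2]
j=4: 8>2, skip
j=5: 4>2, skip
j=6: 8>2, skip
j=7: 8>2, skip
swap(2,8) ⇒ [2,2,2,8,8,4,8,8,8]; return 2
p = 2; k-1 = 3 > 2 ⇒ right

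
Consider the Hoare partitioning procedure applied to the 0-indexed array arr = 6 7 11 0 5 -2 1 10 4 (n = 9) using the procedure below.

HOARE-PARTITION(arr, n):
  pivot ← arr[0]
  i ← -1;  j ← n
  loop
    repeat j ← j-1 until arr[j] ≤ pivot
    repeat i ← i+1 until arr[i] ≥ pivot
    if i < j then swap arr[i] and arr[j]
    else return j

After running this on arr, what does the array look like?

4 1 -2 0 5 11 7 10 6

pivot=6
j stops at 8 (4), i stops at 0 (6); swap ⇒ 4 7 11 0 5 -2 1 10 6
j stops at 6 (1), i stops at 1 (7); swap ⇒ 4 1 11 0 5 -2 7 10 6
j stops at 5 (-2), i stops at 2 (11); swap ⇒ 4 1 -2 0 5 11 7 10 6
j stops at 4, i stops at 5; i≥j ⇒ return 4. arr=4 1 -2 0 5 11 7 10 6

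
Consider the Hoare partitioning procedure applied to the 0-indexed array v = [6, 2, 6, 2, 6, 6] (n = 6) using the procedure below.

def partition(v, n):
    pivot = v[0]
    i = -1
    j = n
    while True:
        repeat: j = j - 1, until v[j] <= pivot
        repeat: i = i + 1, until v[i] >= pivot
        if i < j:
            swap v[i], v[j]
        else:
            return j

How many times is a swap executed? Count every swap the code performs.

2

pivot = v[0] = 6; i = -1, j = 6
j→5 (v[5]=6≤6), i→0 (v[0]=6≥6); i<j, swap → [6, 2, 6, 2, 6, 6]
j→4 (v[4]=6≤6), i→2 (v[2]=6≥6); i<j, swap → [6, 2, 6, 2, 6, 6]
j→3, i→4; i≥j, return j=3. v = [6, 2, 6, 2, 6, 6]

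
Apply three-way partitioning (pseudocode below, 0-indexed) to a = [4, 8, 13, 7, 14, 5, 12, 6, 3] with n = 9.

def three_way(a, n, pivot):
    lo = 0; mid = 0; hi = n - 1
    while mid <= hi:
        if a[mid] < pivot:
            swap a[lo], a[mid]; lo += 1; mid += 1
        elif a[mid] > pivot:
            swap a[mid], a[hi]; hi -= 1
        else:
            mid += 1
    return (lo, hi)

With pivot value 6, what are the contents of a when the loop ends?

pivot = 6; lo=0, mid=0, hi=8
a[mid]=4<6: swap a[0],a[0]; lo=1,mid=1 → [4, 8, 13, 7, 14, 5, 12, 6, 3]
a[mid]=8>6: swap a[1],a[8]; hi=7 → [4, 3, 13, 7, 14, 5, 12, 6, 8]
a[mid]=3<6: swap a[1],a[1]; lo=2,mid=2 → [4, 3, 13, 7, 14, 5, 12, 6, 8]
a[mid]=13>6: swap a[2],a[7]; hi=6 → [4, 3, 6, 7, 14, 5, 12, 13, 8]
a[mid]=6=6: mid=3
a[mid]=7>6: swap a[3],a[6]; hi=5 → [4, 3, 6, 12, 14, 5, 7, 13, 8]
a[mid]=12>6: swap a[3],a[5]; hi=4 → [4, 3, 6, 5, 14, 12, 7, 13, 8]
a[mid]=5<6: swap a[2],a[3]; lo=3,mid=4 → [4, 3, 5, 6, 14, 12, 7, 13, 8]
a[mid]=14>6: swap a[4],a[4]; hi=3 → [4, 3, 5, 6, 14, 12, 7, 13, 8]
end: lo=3, hi=3; a = [4, 3, 5, 6, 14, 12, 7, 13, 8]

[4, 3, 5, 6, 14, 12, 7, 13, 8]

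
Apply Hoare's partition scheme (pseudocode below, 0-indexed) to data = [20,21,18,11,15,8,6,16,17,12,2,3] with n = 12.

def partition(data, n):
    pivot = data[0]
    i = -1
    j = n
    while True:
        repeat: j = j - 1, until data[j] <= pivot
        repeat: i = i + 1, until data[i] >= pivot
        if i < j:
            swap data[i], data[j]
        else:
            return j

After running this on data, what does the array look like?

[3,2,18,11,15,8,6,16,17,12,21,20]

pivot=20
j stops at 11 (3), i stops at 0 (20); swap ⇒ [3,21,18,11,15,8,6,16,17,12,2,20]
j stops at 10 (2), i stops at 1 (21); swap ⇒ [3,2,18,11,15,8,6,16,17,12,21,20]
j stops at 9, i stops at 10; i≥j ⇒ return 9. data=[3,2,18,11,15,8,6,16,17,12,21,20]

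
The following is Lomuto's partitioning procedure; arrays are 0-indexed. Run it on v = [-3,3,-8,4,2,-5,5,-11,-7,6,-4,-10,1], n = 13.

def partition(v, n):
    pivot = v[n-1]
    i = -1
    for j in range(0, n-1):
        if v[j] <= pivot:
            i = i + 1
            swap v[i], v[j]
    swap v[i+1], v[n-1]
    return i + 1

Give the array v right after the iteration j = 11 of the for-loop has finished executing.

[-3,-8,-5,-11,-7,-4,-10,4,2,6,3,5,1]

pivot = v[12] = 1; i = -1
j=0: v[0]=-3 ≤ 1 → i=0, swap v[0],v[0] (no change) → [-3,3,-8,4,2,-5,5,-11,-7,6,-4,-10,1]
j=1: v[1]=3 > 1 → no swap
j=2: v[2]=-8 ≤ 1 → i=1, swap v[1],v[2] → [-3,-8,3,4,2,-5,5,-11,-7,6,-4,-10,1]
j=3: v[3]=4 > 1 → no swap
j=4: v[4]=2 > 1 → no swap
j=5: v[5]=-5 ≤ 1 → i=2, swap v[2],v[5] → [-3,-8,-5,4,2,3,5,-11,-7,6,-4,-10,1]
j=6: v[6]=5 > 1 → no swap
j=7: v[7]=-11 ≤ 1 → i=3, swap v[3],v[7] → [-3,-8,-5,-11,2,3,5,4,-7,6,-4,-10,1]
j=8: v[8]=-7 ≤ 1 → i=4, swap v[4],v[8] → [-3,-8,-5,-11,-7,3,5,4,2,6,-4,-10,1]
j=9: v[9]=6 > 1 → no swap
j=10: v[10]=-4 ≤ 1 → i=5, swap v[5],v[10] → [-3,-8,-5,-11,-7,-4,5,4,2,6,3,-10,1]
j=11: v[11]=-10 ≤ 1 → i=6, swap v[6],v[11] → [-3,-8,-5,-11,-7,-4,-10,4,2,6,3,5,1]
(after j=11) v = [-3,-8,-5,-11,-7,-4,-10,4,2,6,3,5,1]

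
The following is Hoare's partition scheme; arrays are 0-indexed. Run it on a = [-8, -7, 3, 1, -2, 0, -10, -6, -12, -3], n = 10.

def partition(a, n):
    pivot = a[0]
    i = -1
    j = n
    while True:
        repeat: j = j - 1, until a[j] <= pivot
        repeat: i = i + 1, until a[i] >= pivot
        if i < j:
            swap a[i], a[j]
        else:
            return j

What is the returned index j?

1

pivot=-8
j stops at 8 (-12), i stops at 0 (-8); swap ⇒ [-12, -7, 3, 1, -2, 0, -10, -6, -8, -3]
j stops at 6 (-10), i stops at 1 (-7); swap ⇒ [-12, -10, 3, 1, -2, 0, -7, -6, -8, -3]
j stops at 1, i stops at 2; i≥j ⇒ return 1. a=[-12, -10, 3, 1, -2, 0, -7, -6, -8, -3]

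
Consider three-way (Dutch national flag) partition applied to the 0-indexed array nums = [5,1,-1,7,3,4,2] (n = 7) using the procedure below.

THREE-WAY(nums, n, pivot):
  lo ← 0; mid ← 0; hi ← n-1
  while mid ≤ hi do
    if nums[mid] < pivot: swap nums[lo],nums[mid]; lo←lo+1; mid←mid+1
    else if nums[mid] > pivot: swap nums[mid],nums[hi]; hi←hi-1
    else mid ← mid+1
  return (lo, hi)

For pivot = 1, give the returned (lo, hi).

(1, 1)

pivot = 1; lo=0, mid=0, hi=6
nums[mid]=5>1: swap nums[0],nums[6]; hi=5 → [2,1,-1,7,3,4,5]
nums[mid]=2>1: swap nums[0],nums[5]; hi=4 → [4,1,-1,7,3,2,5]
nums[mid]=4>1: swap nums[0],nums[4]; hi=3 → [3,1,-1,7,4,2,5]
nums[mid]=3>1: swap nums[0],nums[3]; hi=2 → [7,1,-1,3,4,2,5]
nums[mid]=7>1: swap nums[0],nums[2]; hi=1 → [-1,1,7,3,4,2,5]
nums[mid]=-1<1: swap nums[0],nums[0]; lo=1,mid=1 → [-1,1,7,3,4,2,5]
nums[mid]=1=1: mid=2
end: lo=1, hi=1; nums = [-1,1,7,3,4,2,5]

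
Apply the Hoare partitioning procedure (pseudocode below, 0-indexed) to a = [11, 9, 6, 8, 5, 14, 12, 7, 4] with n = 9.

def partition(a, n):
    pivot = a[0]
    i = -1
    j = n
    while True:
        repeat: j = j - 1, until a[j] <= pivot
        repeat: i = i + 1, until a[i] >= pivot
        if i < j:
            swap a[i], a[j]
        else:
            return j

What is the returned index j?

5

pivot=11
j stops at 8 (4), i stops at 0 (11); swap ⇒ [4, 9, 6, 8, 5, 14, 12, 7, 11]
j stops at 7 (7), i stops at 5 (14); swap ⇒ [4, 9, 6, 8, 5, 7, 12, 14, 11]
j stops at 5, i stops at 6; i≥j ⇒ return 5. a=[4, 9, 6, 8, 5, 7, 12, 14, 11]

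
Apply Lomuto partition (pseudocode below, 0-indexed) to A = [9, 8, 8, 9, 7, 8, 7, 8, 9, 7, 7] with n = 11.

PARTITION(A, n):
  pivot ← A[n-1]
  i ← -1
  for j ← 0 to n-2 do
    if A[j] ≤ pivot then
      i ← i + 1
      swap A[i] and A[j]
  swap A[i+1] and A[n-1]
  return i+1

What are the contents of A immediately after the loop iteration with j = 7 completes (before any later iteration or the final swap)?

[7, 7, 8, 9, 9, 8, 8, 8, 9, 7, 7]

pivot=7, i=-1
j=0: 9>7, skip
j=1: 8>7, skip
j=2: 8>7, skip
j=3: 9>7, skip
j=4: 7≤7, i=0, swap(0,4) ⇒ [7, 8, 8, 9, 9, 8, 7, 8, 9, 7, 7]
j=5: 8>7, skip
j=6: 7≤7, i=1, swap(1,6) ⇒ [7, 7, 8, 9, 9, 8, 8, 8, 9, 7, 7]
j=7: 8>7, skip
(after j=7) A = [7, 7, 8, 9, 9, 8, 8, 8, 9, 7, 7]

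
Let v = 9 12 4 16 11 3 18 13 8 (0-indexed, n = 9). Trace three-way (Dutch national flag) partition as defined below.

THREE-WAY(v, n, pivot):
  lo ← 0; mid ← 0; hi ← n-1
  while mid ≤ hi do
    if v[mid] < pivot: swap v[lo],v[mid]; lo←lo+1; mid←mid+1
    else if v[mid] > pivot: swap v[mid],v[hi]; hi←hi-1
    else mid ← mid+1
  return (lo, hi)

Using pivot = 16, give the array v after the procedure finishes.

9 12 4 11 3 8 13 16 18

lo=0 mid=0 hi=8
9<16: swap(0,0), lo=1 mid=1 ⇒ 9 12 4 16 11 3 18 13 8
12<16: swap(1,1), lo=2 mid=2 ⇒ 9 12 4 16 11 3 18 13 8
4<16: swap(2,2), lo=3 mid=3 ⇒ 9 12 4 16 11 3 18 13 8
16=16: mid=4
11<16: swap(3,4), lo=4 mid=5 ⇒ 9 12 4 11 16 3 18 13 8
3<16: swap(4,5), lo=5 mid=6 ⇒ 9 12 4 11 3 16 18 13 8
18>16: swap(6,8), hi=7 ⇒ 9 12 4 11 3 16 8 13 18
8<16: swap(5,6), lo=6 mid=7 ⇒ 9 12 4 11 3 8 16 13 18
13<16: swap(6,7), lo=7 mid=8 ⇒ 9 12 4 11 3 8 13 16 18
done. lo=7 hi=7; v=9 12 4 11 3 8 13 16 18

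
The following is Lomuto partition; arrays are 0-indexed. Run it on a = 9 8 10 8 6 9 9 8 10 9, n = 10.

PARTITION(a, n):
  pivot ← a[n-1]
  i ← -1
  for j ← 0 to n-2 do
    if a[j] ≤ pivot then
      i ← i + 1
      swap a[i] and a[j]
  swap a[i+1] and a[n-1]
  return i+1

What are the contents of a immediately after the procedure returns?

pivot = a[9] = 9; i = -1
j=0: a[0]=9 ≤ 9 → i=0, swap a[0],a[0] (no change) → 9 8 10 8 6 9 9 8 10 9
j=1: a[1]=8 ≤ 9 → i=1, swap a[1],a[1] (no change) → 9 8 10 8 6 9 9 8 10 9
j=2: a[2]=10 > 9 → no swap
j=3: a[3]=8 ≤ 9 → i=2, swap a[2],a[3] → 9 8 8 10 6 9 9 8 10 9
j=4: a[4]=6 ≤ 9 → i=3, swap a[3],a[4] → 9 8 8 6 10 9 9 8 10 9
j=5: a[5]=9 ≤ 9 → i=4, swap a[4],a[5] → 9 8 8 6 9 10 9 8 10 9
j=6: a[6]=9 ≤ 9 → i=5, swap a[5],a[6] → 9 8 8 6 9 9 10 8 10 9
j=7: a[7]=8 ≤ 9 → i=6, swap a[6],a[7] → 9 8 8 6 9 9 8 10 10 9
j=8: a[8]=10 > 9 → no swap
final swap a[7],a[9] → 9 8 8 6 9 9 8 9 10 10; return 7

9 8 8 6 9 9 8 9 10 10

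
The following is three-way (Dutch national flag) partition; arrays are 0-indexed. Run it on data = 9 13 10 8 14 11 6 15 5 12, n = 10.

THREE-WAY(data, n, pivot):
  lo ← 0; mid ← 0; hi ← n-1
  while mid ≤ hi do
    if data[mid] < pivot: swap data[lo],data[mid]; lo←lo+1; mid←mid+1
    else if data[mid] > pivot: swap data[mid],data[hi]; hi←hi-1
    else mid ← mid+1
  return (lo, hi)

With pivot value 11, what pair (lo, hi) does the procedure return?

lo=0 mid=0 hi=9
9<11: swap(0,0), lo=1 mid=1 ⇒ 9 13 10 8 14 11 6 15 5 12
13>11: swap(1,9), hi=8 ⇒ 9 12 10 8 14 11 6 15 5 13
12>11: swap(1,8), hi=7 ⇒ 9 5 10 8 14 11 6 15 12 13
5<11: swap(1,1), lo=2 mid=2 ⇒ 9 5 10 8 14 11 6 15 12 13
10<11: swap(2,2), lo=3 mid=3 ⇒ 9 5 10 8 14 11 6 15 12 13
8<11: swap(3,3), lo=4 mid=4 ⇒ 9 5 10 8 14 11 6 15 12 13
14>11: swap(4,7), hi=6 ⇒ 9 5 10 8 15 11 6 14 12 13
15>11: swap(4,6), hi=5 ⇒ 9 5 10 8 6 11 15 14 12 13
6<11: swap(4,4), lo=5 mid=5 ⇒ 9 5 10 8 6 11 15 14 12 13
11=11: mid=6
done. lo=5 hi=5; data=9 5 10 8 6 11 15 14 12 13

(5, 5)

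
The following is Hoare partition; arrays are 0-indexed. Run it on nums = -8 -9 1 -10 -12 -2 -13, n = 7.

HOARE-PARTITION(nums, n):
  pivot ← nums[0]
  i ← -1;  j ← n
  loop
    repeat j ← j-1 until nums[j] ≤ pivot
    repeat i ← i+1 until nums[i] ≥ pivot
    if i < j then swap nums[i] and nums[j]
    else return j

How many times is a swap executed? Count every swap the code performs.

2

pivot=-8
j stops at 6 (-13), i stops at 0 (-8); swap ⇒ -13 -9 1 -10 -12 -2 -8
j stops at 4 (-12), i stops at 2 (1); swap ⇒ -13 -9 -12 -10 1 -2 -8
j stops at 3, i stops at 4; i≥j ⇒ return 3. nums=-13 -9 -12 -10 1 -2 -8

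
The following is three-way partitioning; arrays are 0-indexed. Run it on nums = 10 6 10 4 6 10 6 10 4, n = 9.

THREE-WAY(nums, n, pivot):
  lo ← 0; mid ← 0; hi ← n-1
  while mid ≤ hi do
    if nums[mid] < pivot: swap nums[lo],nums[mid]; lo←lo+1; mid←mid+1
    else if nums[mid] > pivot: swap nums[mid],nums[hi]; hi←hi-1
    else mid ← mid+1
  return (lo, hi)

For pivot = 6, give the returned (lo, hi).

pivot = 6; lo=0, mid=0, hi=8
nums[mid]=10>6: swap nums[0],nums[8]; hi=7 → 4 6 10 4 6 10 6 10 10
nums[mid]=4<6: swap nums[0],nums[0]; lo=1,mid=1 → 4 6 10 4 6 10 6 10 10
nums[mid]=6=6: mid=2
nums[mid]=10>6: swap nums[2],nums[7]; hi=6 → 4 6 10 4 6 10 6 10 10
nums[mid]=10>6: swap nums[2],nums[6]; hi=5 → 4 6 6 4 6 10 10 10 10
nums[mid]=6=6: mid=3
nums[mid]=4<6: swap nums[1],nums[3]; lo=2,mid=4 → 4 4 6 6 6 10 10 10 10
nums[mid]=6=6: mid=5
nums[mid]=10>6: swap nums[5],nums[5]; hi=4 → 4 4 6 6 6 10 10 10 10
end: lo=2, hi=4; nums = 4 4 6 6 6 10 10 10 10

(2, 4)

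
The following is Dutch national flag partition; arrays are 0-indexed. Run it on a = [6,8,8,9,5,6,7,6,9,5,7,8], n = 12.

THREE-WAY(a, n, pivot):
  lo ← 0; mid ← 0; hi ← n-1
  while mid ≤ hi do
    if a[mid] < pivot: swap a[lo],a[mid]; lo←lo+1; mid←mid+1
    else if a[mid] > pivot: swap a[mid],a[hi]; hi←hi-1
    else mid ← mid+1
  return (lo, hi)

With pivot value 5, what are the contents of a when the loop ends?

lo=0 mid=0 hi=11
6>5: swap(0,11), hi=10 ⇒ [8,8,8,9,5,6,7,6,9,5,7,6]
8>5: swap(0,10), hi=9 ⇒ [7,8,8,9,5,6,7,6,9,5,8,6]
7>5: swap(0,9), hi=8 ⇒ [5,8,8,9,5,6,7,6,9,7,8,6]
5=5: mid=1
8>5: swap(1,8), hi=7 ⇒ [5,9,8,9,5,6,7,6,8,7,8,6]
9>5: swap(1,7), hi=6 ⇒ [5,6,8,9,5,6,7,9,8,7,8,6]
6>5: swap(1,6), hi=5 ⇒ [5,7,8,9,5,6,6,9,8,7,8,6]
7>5: swap(1,5), hi=4 ⇒ [5,6,8,9,5,7,6,9,8,7,8,6]
6>5: swap(1,4), hi=3 ⇒ [5,5,8,9,6,7,6,9,8,7,8,6]
5=5: mid=2
8>5: swap(2,3), hi=2 ⇒ [5,5,9,8,6,7,6,9,8,7,8,6]
9>5: swap(2,2), hi=1 ⇒ [5,5,9,8,6,7,6,9,8,7,8,6]
done. lo=0 hi=1; a=[5,5,9,8,6,7,6,9,8,7,8,6]

[5,5,9,8,6,7,6,9,8,7,8,6]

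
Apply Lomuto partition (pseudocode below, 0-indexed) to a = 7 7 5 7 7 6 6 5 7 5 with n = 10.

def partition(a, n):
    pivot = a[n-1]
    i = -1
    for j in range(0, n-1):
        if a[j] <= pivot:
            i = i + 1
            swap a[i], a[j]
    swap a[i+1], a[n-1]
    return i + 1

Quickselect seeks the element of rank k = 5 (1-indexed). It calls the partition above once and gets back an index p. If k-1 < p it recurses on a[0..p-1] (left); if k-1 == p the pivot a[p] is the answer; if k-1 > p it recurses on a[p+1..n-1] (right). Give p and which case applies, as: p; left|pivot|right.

pivot = a[9] = 5; i = -1
j=0: a[0]=7 > 5 → no swap
j=1: a[1]=7 > 5 → no swap
j=2: a[2]=5 ≤ 5 → i=0, swap a[0],a[2] → 5 7 7 7 7 6 6 5 7 5
j=3: a[3]=7 > 5 → no swap
j=4: a[4]=7 > 5 → no swap
j=5: a[5]=6 > 5 → no swap
j=6: a[6]=6 > 5 → no swap
j=7: a[7]=5 ≤ 5 → i=1, swap a[1],a[7] → 5 5 7 7 7 6 6 7 7 5
j=8: a[8]=7 > 5 → no swap
final swap a[2],a[9] → 5 5 5 7 7 6 6 7 7 7; return 2
p = 2; k-1 = 4 > 2 ⇒ right

2; right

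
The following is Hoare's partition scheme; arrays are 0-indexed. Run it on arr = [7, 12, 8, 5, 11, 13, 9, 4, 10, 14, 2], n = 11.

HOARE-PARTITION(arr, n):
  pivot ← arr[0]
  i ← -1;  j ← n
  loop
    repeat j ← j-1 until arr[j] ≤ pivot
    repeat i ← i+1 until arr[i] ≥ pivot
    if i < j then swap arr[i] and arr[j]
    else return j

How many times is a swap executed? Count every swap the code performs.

pivot = arr[0] = 7; i = -1, j = 11
j→10 (arr[10]=2≤7), i→0 (arr[0]=7≥7); i<j, swap → [2, 12, 8, 5, 11, 13, 9, 4, 10, 14, 7]
j→7 (arr[7]=4≤7), i→1 (arr[1]=12≥7); i<j, swap → [2, 4, 8, 5, 11, 13, 9, 12, 10, 14, 7]
j→3 (arr[3]=5≤7), i→2 (arr[2]=8≥7); i<j, swap → [2, 4, 5, 8, 11, 13, 9, 12, 10, 14, 7]
j→2, i→3; i≥j, return j=2. arr = [2, 4, 5, 8, 11, 13, 9, 12, 10, 14, 7]

3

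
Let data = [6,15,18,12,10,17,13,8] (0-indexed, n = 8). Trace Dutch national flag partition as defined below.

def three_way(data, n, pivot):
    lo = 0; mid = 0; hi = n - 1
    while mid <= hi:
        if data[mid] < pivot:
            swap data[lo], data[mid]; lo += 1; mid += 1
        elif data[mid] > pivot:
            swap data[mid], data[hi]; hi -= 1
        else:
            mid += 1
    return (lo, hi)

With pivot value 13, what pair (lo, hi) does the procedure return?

(4, 4)

pivot = 13; lo=0, mid=0, hi=7
data[mid]=6<13: swap data[0],data[0]; lo=1,mid=1 → [6,15,18,12,10,17,13,8]
data[mid]=15>13: swap data[1],data[7]; hi=6 → [6,8,18,12,10,17,13,15]
data[mid]=8<13: swap data[1],data[1]; lo=2,mid=2 → [6,8,18,12,10,17,13,15]
data[mid]=18>13: swap data[2],data[6]; hi=5 → [6,8,13,12,10,17,18,15]
data[mid]=13=13: mid=3
data[mid]=12<13: swap data[2],data[3]; lo=3,mid=4 → [6,8,12,13,10,17,18,15]
data[mid]=10<13: swap data[3],data[4]; lo=4,mid=5 → [6,8,12,10,13,17,18,15]
data[mid]=17>13: swap data[5],data[5]; hi=4 → [6,8,12,10,13,17,18,15]
end: lo=4, hi=4; data = [6,8,12,10,13,17,18,15]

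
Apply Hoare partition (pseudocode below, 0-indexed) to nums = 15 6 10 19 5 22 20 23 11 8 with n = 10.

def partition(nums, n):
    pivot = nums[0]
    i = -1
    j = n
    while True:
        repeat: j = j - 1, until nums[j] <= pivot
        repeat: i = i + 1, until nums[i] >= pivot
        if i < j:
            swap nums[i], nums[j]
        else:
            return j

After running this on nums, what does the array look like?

8 6 10 11 5 22 20 23 19 15

pivot=15
j stops at 9 (8), i stops at 0 (15); swap ⇒ 8 6 10 19 5 22 20 23 11 15
j stops at 8 (11), i stops at 3 (19); swap ⇒ 8 6 10 11 5 22 20 23 19 15
j stops at 4, i stops at 5; i≥j ⇒ return 4. nums=8 6 10 11 5 22 20 23 19 15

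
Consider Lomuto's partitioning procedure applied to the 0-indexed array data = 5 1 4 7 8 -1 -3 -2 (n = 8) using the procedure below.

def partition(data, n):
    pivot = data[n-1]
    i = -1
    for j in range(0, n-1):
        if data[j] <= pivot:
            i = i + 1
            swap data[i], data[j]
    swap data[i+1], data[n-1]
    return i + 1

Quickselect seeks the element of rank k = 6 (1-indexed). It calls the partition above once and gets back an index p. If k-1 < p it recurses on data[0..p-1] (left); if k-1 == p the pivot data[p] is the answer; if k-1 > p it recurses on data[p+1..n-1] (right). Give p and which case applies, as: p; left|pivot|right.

1; right

pivot = data[7] = -2; i = -1
j=0: data[0]=5 > -2 → no swap
j=1: data[1]=1 > -2 → no swap
j=2: data[2]=4 > -2 → no swap
j=3: data[3]=7 > -2 → no swap
j=4: data[4]=8 > -2 → no swap
j=5: data[5]=-1 > -2 → no swap
j=6: data[6]=-3 ≤ -2 → i=0, swap data[0],data[6] → -3 1 4 7 8 -1 5 -2
final swap data[1],data[7] → -3 -2 4 7 8 -1 5 1; return 1
p = 1; k-1 = 5 > 1 ⇒ right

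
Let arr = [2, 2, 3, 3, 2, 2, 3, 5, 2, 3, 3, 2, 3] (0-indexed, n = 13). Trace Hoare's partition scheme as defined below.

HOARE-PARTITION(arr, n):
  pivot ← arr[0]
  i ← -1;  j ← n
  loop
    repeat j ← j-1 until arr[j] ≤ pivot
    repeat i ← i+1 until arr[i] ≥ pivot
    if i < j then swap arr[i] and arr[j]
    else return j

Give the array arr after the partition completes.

pivot=2
j stops at 11 (2), i stops at 0 (2); swap ⇒ [2, 2, 3, 3, 2, 2, 3, 5, 2, 3, 3, 2, 3]
j stops at 8 (2), i stops at 1 (2); swap ⇒ [2, 2, 3, 3, 2, 2, 3, 5, 2, 3, 3, 2, 3]
j stops at 5 (2), i stops at 2 (3); swap ⇒ [2, 2, 2, 3, 2, 3, 3, 5, 2, 3, 3, 2, 3]
j stops at 4 (2), i stops at 3 (3); swap ⇒ [2, 2, 2, 2, 3, 3, 3, 5, 2, 3, 3, 2, 3]
j stops at 3, i stops at 4; i≥j ⇒ return 3. arr=[2, 2, 2, 2, 3, 3, 3, 5, 2, 3, 3, 2, 3]

[2, 2, 2, 2, 3, 3, 3, 5, 2, 3, 3, 2, 3]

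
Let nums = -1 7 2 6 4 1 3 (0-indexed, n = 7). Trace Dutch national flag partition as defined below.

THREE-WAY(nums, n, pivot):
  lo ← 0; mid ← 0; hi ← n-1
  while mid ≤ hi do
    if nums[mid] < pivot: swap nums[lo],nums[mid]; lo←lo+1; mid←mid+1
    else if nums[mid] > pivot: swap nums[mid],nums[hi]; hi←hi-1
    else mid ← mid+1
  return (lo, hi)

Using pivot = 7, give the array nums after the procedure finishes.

pivot = 7; lo=0, mid=0, hi=6
nums[mid]=-1<7: swap nums[0],nums[0]; lo=1,mid=1 → -1 7 2 6 4 1 3
nums[mid]=7=7: mid=2
nums[mid]=2<7: swap nums[1],nums[2]; lo=2,mid=3 → -1 2 7 6 4 1 3
nums[mid]=6<7: swap nums[2],nums[3]; lo=3,mid=4 → -1 2 6 7 4 1 3
nums[mid]=4<7: swap nums[3],nums[4]; lo=4,mid=5 → -1 2 6 4 7 1 3
nums[mid]=1<7: swap nums[4],nums[5]; lo=5,mid=6 → -1 2 6 4 1 7 3
nums[mid]=3<7: swap nums[5],nums[6]; lo=6,mid=7 → -1 2 6 4 1 3 7
end: lo=6, hi=6; nums = -1 2 6 4 1 3 7

-1 2 6 4 1 3 7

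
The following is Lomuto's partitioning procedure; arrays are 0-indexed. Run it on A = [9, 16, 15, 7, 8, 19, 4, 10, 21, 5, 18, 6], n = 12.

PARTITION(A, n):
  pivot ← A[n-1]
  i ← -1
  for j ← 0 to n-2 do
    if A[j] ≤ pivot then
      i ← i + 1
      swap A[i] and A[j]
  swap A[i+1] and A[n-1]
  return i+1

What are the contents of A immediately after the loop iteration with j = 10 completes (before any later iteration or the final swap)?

pivot = A[11] = 6; i = -1
j=0: A[0]=9 > 6 → no swap
j=1: A[1]=16 > 6 → no swap
j=2: A[2]=15 > 6 → no swap
j=3: A[3]=7 > 6 → no swap
j=4: A[4]=8 > 6 → no swap
j=5: A[5]=19 > 6 → no swap
j=6: A[6]=4 ≤ 6 → i=0, swap A[0],A[6] → [4, 16, 15, 7, 8, 19, 9, 10, 21, 5, 18, 6]
j=7: A[7]=10 > 6 → no swap
j=8: A[8]=21 > 6 → no swap
j=9: A[9]=5 ≤ 6 → i=1, swap A[1],A[9] → [4, 5, 15, 7, 8, 19, 9, 10, 21, 16, 18, 6]
j=10: A[10]=18 > 6 → no swap
(after j=10) A = [4, 5, 15, 7, 8, 19, 9, 10, 21, 16, 18, 6]

[4, 5, 15, 7, 8, 19, 9, 10, 21, 16, 18, 6]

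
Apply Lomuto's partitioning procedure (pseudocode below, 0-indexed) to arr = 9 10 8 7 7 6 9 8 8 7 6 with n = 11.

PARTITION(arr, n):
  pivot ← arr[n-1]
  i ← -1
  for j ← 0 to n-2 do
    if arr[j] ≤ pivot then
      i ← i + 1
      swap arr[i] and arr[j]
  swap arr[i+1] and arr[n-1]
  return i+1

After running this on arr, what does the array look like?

pivot=6, i=-1
j=0: 9>6, skip
j=1: 10>6, skip
j=2: 8>6, skip
j=3: 7>6, skip
j=4: 7>6, skip
j=5: 6≤6, i=0, swap(0,5) ⇒ 6 10 8 7 7 9 9 8 8 7 6
j=6: 9>6, skip
j=7: 8>6, skip
j=8: 8>6, skip
j=9: 7>6, skip
swap(1,10) ⇒ 6 6 8 7 7 9 9 8 8 7 10; return 1

6 6 8 7 7 9 9 8 8 7 10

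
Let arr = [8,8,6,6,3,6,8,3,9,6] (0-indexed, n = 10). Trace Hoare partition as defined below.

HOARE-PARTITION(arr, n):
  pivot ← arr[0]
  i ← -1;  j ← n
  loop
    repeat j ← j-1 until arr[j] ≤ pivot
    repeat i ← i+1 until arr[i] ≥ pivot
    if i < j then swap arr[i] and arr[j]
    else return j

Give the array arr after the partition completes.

pivot = arr[0] = 8; i = -1, j = 10
j→9 (arr[9]=6≤8), i→0 (arr[0]=8≥8); i<j, swap → [6,8,6,6,3,6,8,3,9,8]
j→7 (arr[7]=3≤8), i→1 (arr[1]=8≥8); i<j, swap → [6,3,6,6,3,6,8,8,9,8]
j→6, i→6; i≥j, return j=6. arr = [6,3,6,6,3,6,8,8,9,8]

[6,3,6,6,3,6,8,8,9,8]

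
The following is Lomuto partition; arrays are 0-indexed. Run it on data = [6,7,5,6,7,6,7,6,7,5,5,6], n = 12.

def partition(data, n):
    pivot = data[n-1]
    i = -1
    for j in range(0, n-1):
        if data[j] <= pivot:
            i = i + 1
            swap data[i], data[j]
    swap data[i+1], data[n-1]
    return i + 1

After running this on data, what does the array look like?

pivot = data[11] = 6; i = -1
j=0: data[0]=6 ≤ 6 → i=0, swap data[0],data[0] (no change) → [6,7,5,6,7,6,7,6,7,5,5,6]
j=1: data[1]=7 > 6 → no swap
j=2: data[2]=5 ≤ 6 → i=1, swap data[1],data[2] → [6,5,7,6,7,6,7,6,7,5,5,6]
j=3: data[3]=6 ≤ 6 → i=2, swap data[2],data[3] → [6,5,6,7,7,6,7,6,7,5,5,6]
j=4: data[4]=7 > 6 → no swap
j=5: data[5]=6 ≤ 6 → i=3, swap data[3],data[5] → [6,5,6,6,7,7,7,6,7,5,5,6]
j=6: data[6]=7 > 6 → no swap
j=7: data[7]=6 ≤ 6 → i=4, swap data[4],data[7] → [6,5,6,6,6,7,7,7,7,5,5,6]
j=8: data[8]=7 > 6 → no swap
j=9: data[9]=5 ≤ 6 → i=5, swap data[5],data[9] → [6,5,6,6,6,5,7,7,7,7,5,6]
j=10: data[10]=5 ≤ 6 → i=6, swap data[6],data[10] → [6,5,6,6,6,5,5,7,7,7,7,6]
final swap data[7],data[11] → [6,5,6,6,6,5,5,6,7,7,7,7]; return 7

[6,5,6,6,6,5,5,6,7,7,7,7]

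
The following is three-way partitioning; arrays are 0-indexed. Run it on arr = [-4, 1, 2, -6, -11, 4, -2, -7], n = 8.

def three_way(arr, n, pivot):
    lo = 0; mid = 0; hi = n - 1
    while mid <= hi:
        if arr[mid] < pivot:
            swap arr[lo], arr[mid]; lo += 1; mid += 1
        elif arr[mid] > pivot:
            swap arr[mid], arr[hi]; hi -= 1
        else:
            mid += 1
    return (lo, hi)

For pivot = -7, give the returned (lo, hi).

pivot = -7; lo=0, mid=0, hi=7
arr[mid]=-4>-7: swap arr[0],arr[7]; hi=6 → [-7, 1, 2, -6, -11, 4, -2, -4]
arr[mid]=-7=-7: mid=1
arr[mid]=1>-7: swap arr[1],arr[6]; hi=5 → [-7, -2, 2, -6, -11, 4, 1, -4]
arr[mid]=-2>-7: swap arr[1],arr[5]; hi=4 → [-7, 4, 2, -6, -11, -2, 1, -4]
arr[mid]=4>-7: swap arr[1],arr[4]; hi=3 → [-7, -11, 2, -6, 4, -2, 1, -4]
arr[mid]=-11<-7: swap arr[0],arr[1]; lo=1,mid=2 → [-11, -7, 2, -6, 4, -2, 1, -4]
arr[mid]=2>-7: swap arr[2],arr[3]; hi=2 → [-11, -7, -6, 2, 4, -2, 1, -4]
arr[mid]=-6>-7: swap arr[2],arr[2]; hi=1 → [-11, -7, -6, 2, 4, -2, 1, -4]
end: lo=1, hi=1; arr = [-11, -7, -6, 2, 4, -2, 1, -4]

(1, 1)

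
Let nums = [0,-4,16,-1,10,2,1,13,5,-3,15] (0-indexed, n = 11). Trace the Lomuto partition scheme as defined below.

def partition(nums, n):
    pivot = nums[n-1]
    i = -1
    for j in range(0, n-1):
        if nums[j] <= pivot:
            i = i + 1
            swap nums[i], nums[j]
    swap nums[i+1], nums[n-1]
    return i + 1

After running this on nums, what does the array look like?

pivot = nums[10] = 15; i = -1
j=0: nums[0]=0 ≤ 15 → i=0, swap nums[0],nums[0] (no change) → [0,-4,16,-1,10,2,1,13,5,-3,15]
j=1: nums[1]=-4 ≤ 15 → i=1, swap nums[1],nums[1] (no change) → [0,-4,16,-1,10,2,1,13,5,-3,15]
j=2: nums[2]=16 > 15 → no swap
j=3: nums[3]=-1 ≤ 15 → i=2, swap nums[2],nums[3] → [0,-4,-1,16,10,2,1,13,5,-3,15]
j=4: nums[4]=10 ≤ 15 → i=3, swap nums[3],nums[4] → [0,-4,-1,10,16,2,1,13,5,-3,15]
j=5: nums[5]=2 ≤ 15 → i=4, swap nums[4],nums[5] → [0,-4,-1,10,2,16,1,13,5,-3,15]
j=6: nums[6]=1 ≤ 15 → i=5, swap nums[5],nums[6] → [0,-4,-1,10,2,1,16,13,5,-3,15]
j=7: nums[7]=13 ≤ 15 → i=6, swap nums[6],nums[7] → [0,-4,-1,10,2,1,13,16,5,-3,15]
j=8: nums[8]=5 ≤ 15 → i=7, swap nums[7],nums[8] → [0,-4,-1,10,2,1,13,5,16,-3,15]
j=9: nums[9]=-3 ≤ 15 → i=8, swap nums[8],nums[9] → [0,-4,-1,10,2,1,13,5,-3,16,15]
final swap nums[9],nums[10] → [0,-4,-1,10,2,1,13,5,-3,15,16]; return 9

[0,-4,-1,10,2,1,13,5,-3,15,16]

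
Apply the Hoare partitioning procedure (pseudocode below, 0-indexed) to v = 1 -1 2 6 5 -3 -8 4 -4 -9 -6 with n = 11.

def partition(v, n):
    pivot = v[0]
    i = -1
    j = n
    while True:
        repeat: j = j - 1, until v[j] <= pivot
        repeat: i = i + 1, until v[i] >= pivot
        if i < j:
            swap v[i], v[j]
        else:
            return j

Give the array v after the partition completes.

pivot = v[0] = 1; i = -1, j = 11
j→10 (v[10]=-6≤1), i→0 (v[0]=1≥1); i<j, swap → -6 -1 2 6 5 -3 -8 4 -4 -9 1
j→9 (v[9]=-9≤1), i→2 (v[2]=2≥1); i<j, swap → -6 -1 -9 6 5 -3 -8 4 -4 2 1
j→8 (v[8]=-4≤1), i→3 (v[3]=6≥1); i<j, swap → -6 -1 -9 -4 5 -3 -8 4 6 2 1
j→6 (v[6]=-8≤1), i→4 (v[4]=5≥1); i<j, swap → -6 -1 -9 -4 -8 -3 5 4 6 2 1
j→5, i→6; i≥j, return j=5. v = -6 -1 -9 -4 -8 -3 5 4 6 2 1

-6 -1 -9 -4 -8 -3 5 4 6 2 1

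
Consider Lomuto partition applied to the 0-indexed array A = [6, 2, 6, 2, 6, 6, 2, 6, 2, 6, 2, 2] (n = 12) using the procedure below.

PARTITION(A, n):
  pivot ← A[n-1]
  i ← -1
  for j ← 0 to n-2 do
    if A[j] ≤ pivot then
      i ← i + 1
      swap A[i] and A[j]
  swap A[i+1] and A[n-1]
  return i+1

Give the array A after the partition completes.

[2, 2, 2, 2, 2, 2, 6, 6, 6, 6, 6, 6]

pivot = A[11] = 2; i = -1
j=0: A[0]=6 > 2 → no swap
j=1: A[1]=2 ≤ 2 → i=0, swap A[0],A[1] → [2, 6, 6, 2, 6, 6, 2, 6, 2, 6, 2, 2]
j=2: A[2]=6 > 2 → no swap
j=3: A[3]=2 ≤ 2 → i=1, swap A[1],A[3] → [2, 2, 6, 6, 6, 6, 2, 6, 2, 6, 2, 2]
j=4: A[4]=6 > 2 → no swap
j=5: A[5]=6 > 2 → no swap
j=6: A[6]=2 ≤ 2 → i=2, swap A[2],A[6] → [2, 2, 2, 6, 6, 6, 6, 6, 2, 6, 2, 2]
j=7: A[7]=6 > 2 → no swap
j=8: A[8]=2 ≤ 2 → i=3, swap A[3],A[8] → [2, 2, 2, 2, 6, 6, 6, 6, 6, 6, 2, 2]
j=9: A[9]=6 > 2 → no swap
j=10: A[10]=2 ≤ 2 → i=4, swap A[4],A[10] → [2, 2, 2, 2, 2, 6, 6, 6, 6, 6, 6, 2]
final swap A[5],A[11] → [2, 2, 2, 2, 2, 2, 6, 6, 6, 6, 6, 6]; return 5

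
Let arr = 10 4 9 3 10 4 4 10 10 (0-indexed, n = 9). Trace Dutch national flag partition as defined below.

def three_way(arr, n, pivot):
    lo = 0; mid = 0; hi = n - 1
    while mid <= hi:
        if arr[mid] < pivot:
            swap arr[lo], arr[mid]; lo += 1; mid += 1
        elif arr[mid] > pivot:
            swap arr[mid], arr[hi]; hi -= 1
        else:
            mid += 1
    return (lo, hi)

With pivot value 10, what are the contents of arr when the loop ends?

4 9 3 4 4 10 10 10 10

pivot = 10; lo=0, mid=0, hi=8
arr[mid]=10=10: mid=1
arr[mid]=4<10: swap arr[0],arr[1]; lo=1,mid=2 → 4 10 9 3 10 4 4 10 10
arr[mid]=9<10: swap arr[1],arr[2]; lo=2,mid=3 → 4 9 10 3 10 4 4 10 10
arr[mid]=3<10: swap arr[2],arr[3]; lo=3,mid=4 → 4 9 3 10 10 4 4 10 10
arr[mid]=10=10: mid=5
arr[mid]=4<10: swap arr[3],arr[5]; lo=4,mid=6 → 4 9 3 4 10 10 4 10 10
arr[mid]=4<10: swap arr[4],arr[6]; lo=5,mid=7 → 4 9 3 4 4 10 10 10 10
arr[mid]=10=10: mid=8
arr[mid]=10=10: mid=9
end: lo=5, hi=8; arr = 4 9 3 4 4 10 10 10 10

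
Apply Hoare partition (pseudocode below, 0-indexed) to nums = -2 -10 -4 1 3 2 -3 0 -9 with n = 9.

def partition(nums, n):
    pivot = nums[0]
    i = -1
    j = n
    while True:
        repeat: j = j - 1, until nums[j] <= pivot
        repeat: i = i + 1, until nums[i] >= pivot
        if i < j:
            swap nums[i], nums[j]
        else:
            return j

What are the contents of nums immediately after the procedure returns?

-9 -10 -4 -3 3 2 1 0 -2

pivot = nums[0] = -2; i = -1, j = 9
j→8 (nums[8]=-9≤-2), i→0 (nums[0]=-2≥-2); i<j, swap → -9 -10 -4 1 3 2 -3 0 -2
j→6 (nums[6]=-3≤-2), i→3 (nums[3]=1≥-2); i<j, swap → -9 -10 -4 -3 3 2 1 0 -2
j→3, i→4; i≥j, return j=3. nums = -9 -10 -4 -3 3 2 1 0 -2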